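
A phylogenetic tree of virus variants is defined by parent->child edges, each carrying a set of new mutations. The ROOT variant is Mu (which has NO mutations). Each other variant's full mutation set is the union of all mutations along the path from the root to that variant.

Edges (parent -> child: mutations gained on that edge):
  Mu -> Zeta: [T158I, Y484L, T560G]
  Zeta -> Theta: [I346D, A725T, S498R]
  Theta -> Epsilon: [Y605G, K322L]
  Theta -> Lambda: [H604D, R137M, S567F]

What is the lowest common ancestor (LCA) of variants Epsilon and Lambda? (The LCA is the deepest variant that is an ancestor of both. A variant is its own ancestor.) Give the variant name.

Path from root to Epsilon: Mu -> Zeta -> Theta -> Epsilon
  ancestors of Epsilon: {Mu, Zeta, Theta, Epsilon}
Path from root to Lambda: Mu -> Zeta -> Theta -> Lambda
  ancestors of Lambda: {Mu, Zeta, Theta, Lambda}
Common ancestors: {Mu, Zeta, Theta}
Walk up from Lambda: Lambda (not in ancestors of Epsilon), Theta (in ancestors of Epsilon), Zeta (in ancestors of Epsilon), Mu (in ancestors of Epsilon)
Deepest common ancestor (LCA) = Theta

Answer: Theta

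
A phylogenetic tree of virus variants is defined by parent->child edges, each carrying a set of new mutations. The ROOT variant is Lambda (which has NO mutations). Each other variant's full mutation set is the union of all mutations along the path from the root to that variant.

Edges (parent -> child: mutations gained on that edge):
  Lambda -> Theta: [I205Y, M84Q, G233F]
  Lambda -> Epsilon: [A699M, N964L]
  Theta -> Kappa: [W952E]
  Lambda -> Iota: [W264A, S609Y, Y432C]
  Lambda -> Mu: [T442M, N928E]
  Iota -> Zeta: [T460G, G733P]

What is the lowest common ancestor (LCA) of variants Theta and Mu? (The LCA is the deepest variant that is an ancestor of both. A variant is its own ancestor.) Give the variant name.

Answer: Lambda

Derivation:
Path from root to Theta: Lambda -> Theta
  ancestors of Theta: {Lambda, Theta}
Path from root to Mu: Lambda -> Mu
  ancestors of Mu: {Lambda, Mu}
Common ancestors: {Lambda}
Walk up from Mu: Mu (not in ancestors of Theta), Lambda (in ancestors of Theta)
Deepest common ancestor (LCA) = Lambda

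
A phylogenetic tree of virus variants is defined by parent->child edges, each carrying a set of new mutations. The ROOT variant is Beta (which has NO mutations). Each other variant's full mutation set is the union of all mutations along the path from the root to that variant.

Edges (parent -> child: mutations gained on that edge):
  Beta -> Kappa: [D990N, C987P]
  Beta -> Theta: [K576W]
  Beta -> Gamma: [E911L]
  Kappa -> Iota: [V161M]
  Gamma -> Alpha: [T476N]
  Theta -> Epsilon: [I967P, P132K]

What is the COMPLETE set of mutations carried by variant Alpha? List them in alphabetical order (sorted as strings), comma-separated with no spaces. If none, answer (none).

At Beta: gained [] -> total []
At Gamma: gained ['E911L'] -> total ['E911L']
At Alpha: gained ['T476N'] -> total ['E911L', 'T476N']

Answer: E911L,T476N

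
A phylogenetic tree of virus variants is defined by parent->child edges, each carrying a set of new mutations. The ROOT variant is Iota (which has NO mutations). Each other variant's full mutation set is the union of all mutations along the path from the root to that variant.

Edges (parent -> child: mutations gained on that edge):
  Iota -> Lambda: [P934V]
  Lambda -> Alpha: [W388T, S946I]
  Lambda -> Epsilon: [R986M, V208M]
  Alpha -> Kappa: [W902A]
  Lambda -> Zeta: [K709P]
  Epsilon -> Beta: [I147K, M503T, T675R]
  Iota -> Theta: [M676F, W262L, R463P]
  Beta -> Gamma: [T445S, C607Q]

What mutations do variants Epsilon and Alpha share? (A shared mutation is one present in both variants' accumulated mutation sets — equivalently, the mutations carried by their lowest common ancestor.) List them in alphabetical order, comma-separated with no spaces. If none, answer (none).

Answer: P934V

Derivation:
Accumulating mutations along path to Epsilon:
  At Iota: gained [] -> total []
  At Lambda: gained ['P934V'] -> total ['P934V']
  At Epsilon: gained ['R986M', 'V208M'] -> total ['P934V', 'R986M', 'V208M']
Mutations(Epsilon) = ['P934V', 'R986M', 'V208M']
Accumulating mutations along path to Alpha:
  At Iota: gained [] -> total []
  At Lambda: gained ['P934V'] -> total ['P934V']
  At Alpha: gained ['W388T', 'S946I'] -> total ['P934V', 'S946I', 'W388T']
Mutations(Alpha) = ['P934V', 'S946I', 'W388T']
Intersection: ['P934V', 'R986M', 'V208M'] ∩ ['P934V', 'S946I', 'W388T'] = ['P934V']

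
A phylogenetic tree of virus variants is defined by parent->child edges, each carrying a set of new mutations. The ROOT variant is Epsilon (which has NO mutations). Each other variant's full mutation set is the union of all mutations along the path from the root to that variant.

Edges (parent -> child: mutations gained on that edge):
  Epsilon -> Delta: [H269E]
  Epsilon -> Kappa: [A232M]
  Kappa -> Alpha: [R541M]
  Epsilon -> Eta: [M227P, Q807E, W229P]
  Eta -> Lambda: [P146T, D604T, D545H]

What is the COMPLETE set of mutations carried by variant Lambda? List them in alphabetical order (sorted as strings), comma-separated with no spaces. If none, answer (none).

At Epsilon: gained [] -> total []
At Eta: gained ['M227P', 'Q807E', 'W229P'] -> total ['M227P', 'Q807E', 'W229P']
At Lambda: gained ['P146T', 'D604T', 'D545H'] -> total ['D545H', 'D604T', 'M227P', 'P146T', 'Q807E', 'W229P']

Answer: D545H,D604T,M227P,P146T,Q807E,W229P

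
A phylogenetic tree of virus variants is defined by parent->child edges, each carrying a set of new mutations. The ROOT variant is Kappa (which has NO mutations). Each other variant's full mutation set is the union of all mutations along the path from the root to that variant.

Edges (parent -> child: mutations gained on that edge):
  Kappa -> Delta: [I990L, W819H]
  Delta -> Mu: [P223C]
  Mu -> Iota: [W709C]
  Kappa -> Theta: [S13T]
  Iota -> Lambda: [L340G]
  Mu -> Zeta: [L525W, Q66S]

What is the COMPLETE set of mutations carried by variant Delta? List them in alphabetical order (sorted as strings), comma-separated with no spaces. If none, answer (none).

At Kappa: gained [] -> total []
At Delta: gained ['I990L', 'W819H'] -> total ['I990L', 'W819H']

Answer: I990L,W819H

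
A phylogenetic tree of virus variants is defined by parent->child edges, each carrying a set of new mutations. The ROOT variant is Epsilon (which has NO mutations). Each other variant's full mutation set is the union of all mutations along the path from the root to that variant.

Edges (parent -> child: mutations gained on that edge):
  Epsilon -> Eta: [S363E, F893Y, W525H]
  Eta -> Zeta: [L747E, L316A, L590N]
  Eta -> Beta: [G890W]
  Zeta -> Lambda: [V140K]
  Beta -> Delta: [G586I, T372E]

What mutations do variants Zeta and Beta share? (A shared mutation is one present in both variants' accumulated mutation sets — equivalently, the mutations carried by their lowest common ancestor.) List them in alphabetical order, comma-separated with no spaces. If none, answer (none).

Accumulating mutations along path to Zeta:
  At Epsilon: gained [] -> total []
  At Eta: gained ['S363E', 'F893Y', 'W525H'] -> total ['F893Y', 'S363E', 'W525H']
  At Zeta: gained ['L747E', 'L316A', 'L590N'] -> total ['F893Y', 'L316A', 'L590N', 'L747E', 'S363E', 'W525H']
Mutations(Zeta) = ['F893Y', 'L316A', 'L590N', 'L747E', 'S363E', 'W525H']
Accumulating mutations along path to Beta:
  At Epsilon: gained [] -> total []
  At Eta: gained ['S363E', 'F893Y', 'W525H'] -> total ['F893Y', 'S363E', 'W525H']
  At Beta: gained ['G890W'] -> total ['F893Y', 'G890W', 'S363E', 'W525H']
Mutations(Beta) = ['F893Y', 'G890W', 'S363E', 'W525H']
Intersection: ['F893Y', 'L316A', 'L590N', 'L747E', 'S363E', 'W525H'] ∩ ['F893Y', 'G890W', 'S363E', 'W525H'] = ['F893Y', 'S363E', 'W525H']

Answer: F893Y,S363E,W525H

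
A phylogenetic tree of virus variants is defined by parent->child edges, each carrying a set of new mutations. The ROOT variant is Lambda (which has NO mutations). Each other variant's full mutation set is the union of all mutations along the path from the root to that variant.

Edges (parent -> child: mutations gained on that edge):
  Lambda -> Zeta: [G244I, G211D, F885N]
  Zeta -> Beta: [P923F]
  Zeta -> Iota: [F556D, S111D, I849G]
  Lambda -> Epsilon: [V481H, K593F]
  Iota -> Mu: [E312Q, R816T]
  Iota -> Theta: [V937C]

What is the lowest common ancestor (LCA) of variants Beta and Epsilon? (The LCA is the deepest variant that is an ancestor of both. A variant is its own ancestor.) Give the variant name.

Path from root to Beta: Lambda -> Zeta -> Beta
  ancestors of Beta: {Lambda, Zeta, Beta}
Path from root to Epsilon: Lambda -> Epsilon
  ancestors of Epsilon: {Lambda, Epsilon}
Common ancestors: {Lambda}
Walk up from Epsilon: Epsilon (not in ancestors of Beta), Lambda (in ancestors of Beta)
Deepest common ancestor (LCA) = Lambda

Answer: Lambda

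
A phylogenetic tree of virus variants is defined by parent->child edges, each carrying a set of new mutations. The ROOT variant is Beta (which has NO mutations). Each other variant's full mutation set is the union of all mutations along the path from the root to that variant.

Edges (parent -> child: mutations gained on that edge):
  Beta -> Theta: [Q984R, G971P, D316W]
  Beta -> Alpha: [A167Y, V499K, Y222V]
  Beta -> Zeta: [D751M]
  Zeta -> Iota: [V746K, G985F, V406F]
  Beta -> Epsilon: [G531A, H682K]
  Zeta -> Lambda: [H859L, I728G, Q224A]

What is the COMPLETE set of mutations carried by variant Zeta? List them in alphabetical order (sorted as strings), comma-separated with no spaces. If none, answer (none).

At Beta: gained [] -> total []
At Zeta: gained ['D751M'] -> total ['D751M']

Answer: D751M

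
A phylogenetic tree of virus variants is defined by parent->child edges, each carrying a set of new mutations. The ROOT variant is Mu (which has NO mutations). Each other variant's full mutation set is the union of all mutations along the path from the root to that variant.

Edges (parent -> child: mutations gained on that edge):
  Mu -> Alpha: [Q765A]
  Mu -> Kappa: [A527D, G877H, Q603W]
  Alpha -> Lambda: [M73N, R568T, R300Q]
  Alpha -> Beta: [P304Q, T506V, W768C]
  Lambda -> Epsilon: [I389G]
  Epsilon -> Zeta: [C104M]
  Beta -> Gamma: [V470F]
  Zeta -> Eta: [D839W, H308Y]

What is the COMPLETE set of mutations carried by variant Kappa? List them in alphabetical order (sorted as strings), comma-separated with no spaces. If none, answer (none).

Answer: A527D,G877H,Q603W

Derivation:
At Mu: gained [] -> total []
At Kappa: gained ['A527D', 'G877H', 'Q603W'] -> total ['A527D', 'G877H', 'Q603W']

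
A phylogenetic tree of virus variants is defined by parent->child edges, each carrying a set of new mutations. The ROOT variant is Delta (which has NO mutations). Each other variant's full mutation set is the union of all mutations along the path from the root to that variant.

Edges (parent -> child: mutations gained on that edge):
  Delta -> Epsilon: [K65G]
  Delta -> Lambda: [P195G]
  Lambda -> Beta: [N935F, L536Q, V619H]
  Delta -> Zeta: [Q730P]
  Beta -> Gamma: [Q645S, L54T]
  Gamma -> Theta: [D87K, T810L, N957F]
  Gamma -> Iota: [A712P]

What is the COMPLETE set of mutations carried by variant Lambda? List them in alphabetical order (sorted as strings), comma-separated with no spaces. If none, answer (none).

Answer: P195G

Derivation:
At Delta: gained [] -> total []
At Lambda: gained ['P195G'] -> total ['P195G']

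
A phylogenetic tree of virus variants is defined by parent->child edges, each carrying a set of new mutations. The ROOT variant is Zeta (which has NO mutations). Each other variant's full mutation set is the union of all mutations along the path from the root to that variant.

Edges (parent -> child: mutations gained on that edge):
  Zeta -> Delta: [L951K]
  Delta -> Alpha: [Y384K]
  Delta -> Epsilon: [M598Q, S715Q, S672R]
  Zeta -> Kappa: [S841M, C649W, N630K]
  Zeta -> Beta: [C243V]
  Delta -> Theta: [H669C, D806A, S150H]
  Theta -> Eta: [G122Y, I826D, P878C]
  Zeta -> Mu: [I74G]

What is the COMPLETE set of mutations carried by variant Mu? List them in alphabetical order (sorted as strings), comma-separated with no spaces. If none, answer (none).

Answer: I74G

Derivation:
At Zeta: gained [] -> total []
At Mu: gained ['I74G'] -> total ['I74G']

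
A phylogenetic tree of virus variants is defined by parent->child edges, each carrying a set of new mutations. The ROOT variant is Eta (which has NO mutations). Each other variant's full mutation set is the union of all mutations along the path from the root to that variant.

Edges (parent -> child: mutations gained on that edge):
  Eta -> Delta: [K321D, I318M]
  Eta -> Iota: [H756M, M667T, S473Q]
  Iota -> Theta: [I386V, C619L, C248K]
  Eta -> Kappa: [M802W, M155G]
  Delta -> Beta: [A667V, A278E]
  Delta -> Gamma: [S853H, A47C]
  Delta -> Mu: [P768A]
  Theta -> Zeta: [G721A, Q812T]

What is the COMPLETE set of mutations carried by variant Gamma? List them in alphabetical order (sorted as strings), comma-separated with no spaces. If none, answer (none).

At Eta: gained [] -> total []
At Delta: gained ['K321D', 'I318M'] -> total ['I318M', 'K321D']
At Gamma: gained ['S853H', 'A47C'] -> total ['A47C', 'I318M', 'K321D', 'S853H']

Answer: A47C,I318M,K321D,S853H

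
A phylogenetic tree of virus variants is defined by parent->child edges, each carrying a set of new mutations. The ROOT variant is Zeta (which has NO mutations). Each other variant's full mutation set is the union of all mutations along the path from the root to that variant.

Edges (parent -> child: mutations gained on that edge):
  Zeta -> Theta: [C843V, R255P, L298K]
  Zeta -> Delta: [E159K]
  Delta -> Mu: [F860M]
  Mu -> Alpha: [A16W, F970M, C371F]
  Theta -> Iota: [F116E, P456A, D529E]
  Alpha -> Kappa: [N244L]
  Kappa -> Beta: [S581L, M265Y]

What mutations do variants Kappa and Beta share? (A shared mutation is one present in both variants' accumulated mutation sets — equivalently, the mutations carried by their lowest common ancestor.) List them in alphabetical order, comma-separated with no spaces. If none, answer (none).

Answer: A16W,C371F,E159K,F860M,F970M,N244L

Derivation:
Accumulating mutations along path to Kappa:
  At Zeta: gained [] -> total []
  At Delta: gained ['E159K'] -> total ['E159K']
  At Mu: gained ['F860M'] -> total ['E159K', 'F860M']
  At Alpha: gained ['A16W', 'F970M', 'C371F'] -> total ['A16W', 'C371F', 'E159K', 'F860M', 'F970M']
  At Kappa: gained ['N244L'] -> total ['A16W', 'C371F', 'E159K', 'F860M', 'F970M', 'N244L']
Mutations(Kappa) = ['A16W', 'C371F', 'E159K', 'F860M', 'F970M', 'N244L']
Accumulating mutations along path to Beta:
  At Zeta: gained [] -> total []
  At Delta: gained ['E159K'] -> total ['E159K']
  At Mu: gained ['F860M'] -> total ['E159K', 'F860M']
  At Alpha: gained ['A16W', 'F970M', 'C371F'] -> total ['A16W', 'C371F', 'E159K', 'F860M', 'F970M']
  At Kappa: gained ['N244L'] -> total ['A16W', 'C371F', 'E159K', 'F860M', 'F970M', 'N244L']
  At Beta: gained ['S581L', 'M265Y'] -> total ['A16W', 'C371F', 'E159K', 'F860M', 'F970M', 'M265Y', 'N244L', 'S581L']
Mutations(Beta) = ['A16W', 'C371F', 'E159K', 'F860M', 'F970M', 'M265Y', 'N244L', 'S581L']
Intersection: ['A16W', 'C371F', 'E159K', 'F860M', 'F970M', 'N244L'] ∩ ['A16W', 'C371F', 'E159K', 'F860M', 'F970M', 'M265Y', 'N244L', 'S581L'] = ['A16W', 'C371F', 'E159K', 'F860M', 'F970M', 'N244L']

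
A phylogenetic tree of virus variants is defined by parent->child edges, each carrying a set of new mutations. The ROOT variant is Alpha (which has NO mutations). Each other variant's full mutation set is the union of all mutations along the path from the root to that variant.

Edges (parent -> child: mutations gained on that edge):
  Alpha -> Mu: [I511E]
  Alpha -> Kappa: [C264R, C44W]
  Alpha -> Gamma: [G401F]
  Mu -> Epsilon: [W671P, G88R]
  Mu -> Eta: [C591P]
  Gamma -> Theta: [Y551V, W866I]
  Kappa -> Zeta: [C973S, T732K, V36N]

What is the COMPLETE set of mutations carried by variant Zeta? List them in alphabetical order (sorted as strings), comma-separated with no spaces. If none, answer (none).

Answer: C264R,C44W,C973S,T732K,V36N

Derivation:
At Alpha: gained [] -> total []
At Kappa: gained ['C264R', 'C44W'] -> total ['C264R', 'C44W']
At Zeta: gained ['C973S', 'T732K', 'V36N'] -> total ['C264R', 'C44W', 'C973S', 'T732K', 'V36N']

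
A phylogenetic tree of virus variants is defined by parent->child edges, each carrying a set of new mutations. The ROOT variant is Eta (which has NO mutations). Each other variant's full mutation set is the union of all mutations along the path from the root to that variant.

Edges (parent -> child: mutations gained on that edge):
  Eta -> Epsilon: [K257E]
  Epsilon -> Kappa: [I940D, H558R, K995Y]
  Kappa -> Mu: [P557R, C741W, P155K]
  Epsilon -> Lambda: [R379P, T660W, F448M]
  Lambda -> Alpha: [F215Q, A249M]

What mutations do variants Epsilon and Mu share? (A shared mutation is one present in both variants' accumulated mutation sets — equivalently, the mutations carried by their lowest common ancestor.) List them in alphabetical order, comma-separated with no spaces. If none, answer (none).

Answer: K257E

Derivation:
Accumulating mutations along path to Epsilon:
  At Eta: gained [] -> total []
  At Epsilon: gained ['K257E'] -> total ['K257E']
Mutations(Epsilon) = ['K257E']
Accumulating mutations along path to Mu:
  At Eta: gained [] -> total []
  At Epsilon: gained ['K257E'] -> total ['K257E']
  At Kappa: gained ['I940D', 'H558R', 'K995Y'] -> total ['H558R', 'I940D', 'K257E', 'K995Y']
  At Mu: gained ['P557R', 'C741W', 'P155K'] -> total ['C741W', 'H558R', 'I940D', 'K257E', 'K995Y', 'P155K', 'P557R']
Mutations(Mu) = ['C741W', 'H558R', 'I940D', 'K257E', 'K995Y', 'P155K', 'P557R']
Intersection: ['K257E'] ∩ ['C741W', 'H558R', 'I940D', 'K257E', 'K995Y', 'P155K', 'P557R'] = ['K257E']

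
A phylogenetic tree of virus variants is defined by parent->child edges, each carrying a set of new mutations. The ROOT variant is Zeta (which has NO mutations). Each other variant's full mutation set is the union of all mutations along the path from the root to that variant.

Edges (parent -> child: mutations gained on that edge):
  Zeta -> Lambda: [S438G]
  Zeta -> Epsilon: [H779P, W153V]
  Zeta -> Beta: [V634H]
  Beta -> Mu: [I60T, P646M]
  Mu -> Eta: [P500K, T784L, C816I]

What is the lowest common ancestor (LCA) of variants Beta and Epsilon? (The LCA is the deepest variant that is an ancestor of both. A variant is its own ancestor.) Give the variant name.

Answer: Zeta

Derivation:
Path from root to Beta: Zeta -> Beta
  ancestors of Beta: {Zeta, Beta}
Path from root to Epsilon: Zeta -> Epsilon
  ancestors of Epsilon: {Zeta, Epsilon}
Common ancestors: {Zeta}
Walk up from Epsilon: Epsilon (not in ancestors of Beta), Zeta (in ancestors of Beta)
Deepest common ancestor (LCA) = Zeta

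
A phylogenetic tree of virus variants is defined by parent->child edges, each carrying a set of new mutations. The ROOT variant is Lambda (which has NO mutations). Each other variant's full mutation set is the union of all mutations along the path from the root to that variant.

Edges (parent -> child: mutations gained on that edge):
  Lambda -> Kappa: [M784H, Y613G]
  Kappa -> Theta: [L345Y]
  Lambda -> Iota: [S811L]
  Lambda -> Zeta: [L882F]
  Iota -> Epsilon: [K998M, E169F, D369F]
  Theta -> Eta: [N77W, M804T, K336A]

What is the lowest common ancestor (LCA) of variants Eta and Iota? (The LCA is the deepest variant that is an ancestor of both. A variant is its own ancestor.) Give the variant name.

Path from root to Eta: Lambda -> Kappa -> Theta -> Eta
  ancestors of Eta: {Lambda, Kappa, Theta, Eta}
Path from root to Iota: Lambda -> Iota
  ancestors of Iota: {Lambda, Iota}
Common ancestors: {Lambda}
Walk up from Iota: Iota (not in ancestors of Eta), Lambda (in ancestors of Eta)
Deepest common ancestor (LCA) = Lambda

Answer: Lambda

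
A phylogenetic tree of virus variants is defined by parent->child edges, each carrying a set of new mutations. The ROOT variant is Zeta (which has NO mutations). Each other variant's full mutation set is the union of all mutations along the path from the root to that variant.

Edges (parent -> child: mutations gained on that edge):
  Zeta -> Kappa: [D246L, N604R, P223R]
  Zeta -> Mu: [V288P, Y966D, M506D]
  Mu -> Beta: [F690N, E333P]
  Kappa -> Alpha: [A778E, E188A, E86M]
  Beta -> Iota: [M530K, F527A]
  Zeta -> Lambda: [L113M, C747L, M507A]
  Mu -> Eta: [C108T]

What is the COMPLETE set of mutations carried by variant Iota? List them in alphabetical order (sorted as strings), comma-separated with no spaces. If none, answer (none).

Answer: E333P,F527A,F690N,M506D,M530K,V288P,Y966D

Derivation:
At Zeta: gained [] -> total []
At Mu: gained ['V288P', 'Y966D', 'M506D'] -> total ['M506D', 'V288P', 'Y966D']
At Beta: gained ['F690N', 'E333P'] -> total ['E333P', 'F690N', 'M506D', 'V288P', 'Y966D']
At Iota: gained ['M530K', 'F527A'] -> total ['E333P', 'F527A', 'F690N', 'M506D', 'M530K', 'V288P', 'Y966D']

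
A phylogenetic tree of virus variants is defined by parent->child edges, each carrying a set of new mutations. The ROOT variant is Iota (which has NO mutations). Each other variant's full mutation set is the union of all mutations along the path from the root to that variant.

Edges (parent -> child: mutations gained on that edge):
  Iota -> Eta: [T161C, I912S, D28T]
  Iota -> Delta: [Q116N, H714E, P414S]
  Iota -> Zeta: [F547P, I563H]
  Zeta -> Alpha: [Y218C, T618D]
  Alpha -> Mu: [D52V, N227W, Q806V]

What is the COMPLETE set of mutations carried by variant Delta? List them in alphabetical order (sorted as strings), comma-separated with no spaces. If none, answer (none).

At Iota: gained [] -> total []
At Delta: gained ['Q116N', 'H714E', 'P414S'] -> total ['H714E', 'P414S', 'Q116N']

Answer: H714E,P414S,Q116N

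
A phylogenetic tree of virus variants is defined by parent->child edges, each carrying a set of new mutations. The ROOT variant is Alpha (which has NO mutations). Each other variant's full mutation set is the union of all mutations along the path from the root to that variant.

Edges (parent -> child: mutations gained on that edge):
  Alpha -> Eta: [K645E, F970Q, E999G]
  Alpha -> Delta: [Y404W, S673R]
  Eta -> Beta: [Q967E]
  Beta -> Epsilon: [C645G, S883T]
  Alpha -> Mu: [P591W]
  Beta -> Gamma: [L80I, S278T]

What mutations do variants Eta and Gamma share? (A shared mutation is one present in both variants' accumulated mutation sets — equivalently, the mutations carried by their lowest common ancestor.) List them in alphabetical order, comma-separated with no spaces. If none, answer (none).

Answer: E999G,F970Q,K645E

Derivation:
Accumulating mutations along path to Eta:
  At Alpha: gained [] -> total []
  At Eta: gained ['K645E', 'F970Q', 'E999G'] -> total ['E999G', 'F970Q', 'K645E']
Mutations(Eta) = ['E999G', 'F970Q', 'K645E']
Accumulating mutations along path to Gamma:
  At Alpha: gained [] -> total []
  At Eta: gained ['K645E', 'F970Q', 'E999G'] -> total ['E999G', 'F970Q', 'K645E']
  At Beta: gained ['Q967E'] -> total ['E999G', 'F970Q', 'K645E', 'Q967E']
  At Gamma: gained ['L80I', 'S278T'] -> total ['E999G', 'F970Q', 'K645E', 'L80I', 'Q967E', 'S278T']
Mutations(Gamma) = ['E999G', 'F970Q', 'K645E', 'L80I', 'Q967E', 'S278T']
Intersection: ['E999G', 'F970Q', 'K645E'] ∩ ['E999G', 'F970Q', 'K645E', 'L80I', 'Q967E', 'S278T'] = ['E999G', 'F970Q', 'K645E']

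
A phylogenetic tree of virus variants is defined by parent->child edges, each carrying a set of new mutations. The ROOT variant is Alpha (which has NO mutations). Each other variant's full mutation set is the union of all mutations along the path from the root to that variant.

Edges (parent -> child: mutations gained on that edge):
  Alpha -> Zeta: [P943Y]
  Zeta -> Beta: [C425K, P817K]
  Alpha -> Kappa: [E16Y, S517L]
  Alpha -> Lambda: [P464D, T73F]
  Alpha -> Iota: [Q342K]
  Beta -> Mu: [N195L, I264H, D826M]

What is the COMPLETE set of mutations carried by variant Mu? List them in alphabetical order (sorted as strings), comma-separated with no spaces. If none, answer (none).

At Alpha: gained [] -> total []
At Zeta: gained ['P943Y'] -> total ['P943Y']
At Beta: gained ['C425K', 'P817K'] -> total ['C425K', 'P817K', 'P943Y']
At Mu: gained ['N195L', 'I264H', 'D826M'] -> total ['C425K', 'D826M', 'I264H', 'N195L', 'P817K', 'P943Y']

Answer: C425K,D826M,I264H,N195L,P817K,P943Y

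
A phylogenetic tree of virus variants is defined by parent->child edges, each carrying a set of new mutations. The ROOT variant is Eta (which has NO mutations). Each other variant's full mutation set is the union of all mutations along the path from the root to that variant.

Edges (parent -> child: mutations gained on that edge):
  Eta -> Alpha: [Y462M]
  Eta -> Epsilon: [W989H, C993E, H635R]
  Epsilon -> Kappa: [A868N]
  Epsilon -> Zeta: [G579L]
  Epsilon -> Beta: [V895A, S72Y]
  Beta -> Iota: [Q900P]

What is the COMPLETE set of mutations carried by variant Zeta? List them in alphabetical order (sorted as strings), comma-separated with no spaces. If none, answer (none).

At Eta: gained [] -> total []
At Epsilon: gained ['W989H', 'C993E', 'H635R'] -> total ['C993E', 'H635R', 'W989H']
At Zeta: gained ['G579L'] -> total ['C993E', 'G579L', 'H635R', 'W989H']

Answer: C993E,G579L,H635R,W989H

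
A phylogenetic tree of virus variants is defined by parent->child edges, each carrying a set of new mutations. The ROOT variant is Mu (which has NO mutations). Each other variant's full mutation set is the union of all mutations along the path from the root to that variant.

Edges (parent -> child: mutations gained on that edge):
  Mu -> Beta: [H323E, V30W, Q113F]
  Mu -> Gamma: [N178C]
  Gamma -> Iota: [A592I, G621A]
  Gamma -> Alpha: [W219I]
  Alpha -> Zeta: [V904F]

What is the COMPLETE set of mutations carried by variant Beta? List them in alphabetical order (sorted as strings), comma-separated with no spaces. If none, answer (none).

At Mu: gained [] -> total []
At Beta: gained ['H323E', 'V30W', 'Q113F'] -> total ['H323E', 'Q113F', 'V30W']

Answer: H323E,Q113F,V30W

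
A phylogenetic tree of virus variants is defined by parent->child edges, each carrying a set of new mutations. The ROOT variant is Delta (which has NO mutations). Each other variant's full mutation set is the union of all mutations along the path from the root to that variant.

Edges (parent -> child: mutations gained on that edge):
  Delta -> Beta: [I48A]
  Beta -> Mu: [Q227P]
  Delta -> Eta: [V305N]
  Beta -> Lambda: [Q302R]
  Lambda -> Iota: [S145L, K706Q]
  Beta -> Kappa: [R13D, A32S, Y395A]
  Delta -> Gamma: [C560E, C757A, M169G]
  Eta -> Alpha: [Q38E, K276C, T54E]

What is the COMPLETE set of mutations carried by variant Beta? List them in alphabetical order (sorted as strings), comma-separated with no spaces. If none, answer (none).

Answer: I48A

Derivation:
At Delta: gained [] -> total []
At Beta: gained ['I48A'] -> total ['I48A']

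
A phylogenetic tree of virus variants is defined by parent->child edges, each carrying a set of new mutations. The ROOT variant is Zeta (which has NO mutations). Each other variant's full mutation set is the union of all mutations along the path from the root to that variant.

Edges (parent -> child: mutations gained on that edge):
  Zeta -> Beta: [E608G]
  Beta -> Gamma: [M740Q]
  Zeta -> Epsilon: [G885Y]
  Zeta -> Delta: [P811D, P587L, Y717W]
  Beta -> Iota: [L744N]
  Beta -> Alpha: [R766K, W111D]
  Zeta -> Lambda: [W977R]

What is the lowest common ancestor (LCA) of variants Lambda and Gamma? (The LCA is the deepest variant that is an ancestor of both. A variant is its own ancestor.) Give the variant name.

Path from root to Lambda: Zeta -> Lambda
  ancestors of Lambda: {Zeta, Lambda}
Path from root to Gamma: Zeta -> Beta -> Gamma
  ancestors of Gamma: {Zeta, Beta, Gamma}
Common ancestors: {Zeta}
Walk up from Gamma: Gamma (not in ancestors of Lambda), Beta (not in ancestors of Lambda), Zeta (in ancestors of Lambda)
Deepest common ancestor (LCA) = Zeta

Answer: Zeta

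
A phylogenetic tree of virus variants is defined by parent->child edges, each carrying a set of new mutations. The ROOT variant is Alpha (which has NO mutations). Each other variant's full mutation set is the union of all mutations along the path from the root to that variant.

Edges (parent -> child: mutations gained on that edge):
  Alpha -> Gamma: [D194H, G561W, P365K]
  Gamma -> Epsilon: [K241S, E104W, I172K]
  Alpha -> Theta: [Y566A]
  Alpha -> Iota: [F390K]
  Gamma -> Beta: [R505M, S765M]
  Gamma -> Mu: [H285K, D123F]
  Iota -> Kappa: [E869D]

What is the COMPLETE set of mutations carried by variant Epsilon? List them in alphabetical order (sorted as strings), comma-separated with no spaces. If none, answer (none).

Answer: D194H,E104W,G561W,I172K,K241S,P365K

Derivation:
At Alpha: gained [] -> total []
At Gamma: gained ['D194H', 'G561W', 'P365K'] -> total ['D194H', 'G561W', 'P365K']
At Epsilon: gained ['K241S', 'E104W', 'I172K'] -> total ['D194H', 'E104W', 'G561W', 'I172K', 'K241S', 'P365K']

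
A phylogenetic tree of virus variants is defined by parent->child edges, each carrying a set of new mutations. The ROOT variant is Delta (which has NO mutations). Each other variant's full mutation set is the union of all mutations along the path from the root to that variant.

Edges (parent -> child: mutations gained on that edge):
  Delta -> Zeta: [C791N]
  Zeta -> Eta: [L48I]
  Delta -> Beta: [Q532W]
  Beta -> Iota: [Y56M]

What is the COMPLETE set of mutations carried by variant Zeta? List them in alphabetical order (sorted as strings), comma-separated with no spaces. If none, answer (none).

Answer: C791N

Derivation:
At Delta: gained [] -> total []
At Zeta: gained ['C791N'] -> total ['C791N']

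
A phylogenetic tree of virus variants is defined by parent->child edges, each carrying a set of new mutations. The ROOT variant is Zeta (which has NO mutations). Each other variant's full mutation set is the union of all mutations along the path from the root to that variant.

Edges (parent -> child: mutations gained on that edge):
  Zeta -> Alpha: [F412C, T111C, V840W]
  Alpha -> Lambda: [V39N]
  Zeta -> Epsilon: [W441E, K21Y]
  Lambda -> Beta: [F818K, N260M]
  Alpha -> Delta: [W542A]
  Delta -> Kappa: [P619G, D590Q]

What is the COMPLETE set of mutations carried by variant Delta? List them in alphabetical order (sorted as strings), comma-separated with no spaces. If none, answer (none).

At Zeta: gained [] -> total []
At Alpha: gained ['F412C', 'T111C', 'V840W'] -> total ['F412C', 'T111C', 'V840W']
At Delta: gained ['W542A'] -> total ['F412C', 'T111C', 'V840W', 'W542A']

Answer: F412C,T111C,V840W,W542A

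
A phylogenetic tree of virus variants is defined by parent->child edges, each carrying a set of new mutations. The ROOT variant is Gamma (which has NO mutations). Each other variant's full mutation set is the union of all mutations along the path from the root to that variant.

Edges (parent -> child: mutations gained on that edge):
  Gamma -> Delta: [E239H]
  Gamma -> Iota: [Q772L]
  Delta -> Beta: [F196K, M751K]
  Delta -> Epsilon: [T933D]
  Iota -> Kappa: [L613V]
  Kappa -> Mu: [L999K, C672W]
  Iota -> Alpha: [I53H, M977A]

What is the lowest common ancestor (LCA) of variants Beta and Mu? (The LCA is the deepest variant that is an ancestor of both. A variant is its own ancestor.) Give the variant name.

Answer: Gamma

Derivation:
Path from root to Beta: Gamma -> Delta -> Beta
  ancestors of Beta: {Gamma, Delta, Beta}
Path from root to Mu: Gamma -> Iota -> Kappa -> Mu
  ancestors of Mu: {Gamma, Iota, Kappa, Mu}
Common ancestors: {Gamma}
Walk up from Mu: Mu (not in ancestors of Beta), Kappa (not in ancestors of Beta), Iota (not in ancestors of Beta), Gamma (in ancestors of Beta)
Deepest common ancestor (LCA) = Gamma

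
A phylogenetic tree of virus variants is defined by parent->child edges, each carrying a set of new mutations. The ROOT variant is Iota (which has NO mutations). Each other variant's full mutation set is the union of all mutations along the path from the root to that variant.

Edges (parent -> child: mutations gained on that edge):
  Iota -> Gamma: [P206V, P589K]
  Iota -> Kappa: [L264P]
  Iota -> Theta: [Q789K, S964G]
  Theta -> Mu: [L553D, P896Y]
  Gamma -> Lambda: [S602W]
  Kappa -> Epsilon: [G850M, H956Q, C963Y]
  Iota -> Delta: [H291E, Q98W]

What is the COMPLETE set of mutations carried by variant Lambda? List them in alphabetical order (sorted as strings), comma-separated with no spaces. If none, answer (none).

Answer: P206V,P589K,S602W

Derivation:
At Iota: gained [] -> total []
At Gamma: gained ['P206V', 'P589K'] -> total ['P206V', 'P589K']
At Lambda: gained ['S602W'] -> total ['P206V', 'P589K', 'S602W']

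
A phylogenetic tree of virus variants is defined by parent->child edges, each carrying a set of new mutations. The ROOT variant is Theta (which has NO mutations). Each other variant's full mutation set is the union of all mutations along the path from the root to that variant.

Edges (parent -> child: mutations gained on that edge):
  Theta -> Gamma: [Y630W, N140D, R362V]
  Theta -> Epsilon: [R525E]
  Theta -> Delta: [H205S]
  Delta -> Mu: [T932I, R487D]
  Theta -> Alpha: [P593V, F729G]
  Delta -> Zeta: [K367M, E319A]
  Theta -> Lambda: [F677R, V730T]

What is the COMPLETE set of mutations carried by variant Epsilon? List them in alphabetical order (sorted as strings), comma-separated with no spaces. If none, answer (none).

At Theta: gained [] -> total []
At Epsilon: gained ['R525E'] -> total ['R525E']

Answer: R525E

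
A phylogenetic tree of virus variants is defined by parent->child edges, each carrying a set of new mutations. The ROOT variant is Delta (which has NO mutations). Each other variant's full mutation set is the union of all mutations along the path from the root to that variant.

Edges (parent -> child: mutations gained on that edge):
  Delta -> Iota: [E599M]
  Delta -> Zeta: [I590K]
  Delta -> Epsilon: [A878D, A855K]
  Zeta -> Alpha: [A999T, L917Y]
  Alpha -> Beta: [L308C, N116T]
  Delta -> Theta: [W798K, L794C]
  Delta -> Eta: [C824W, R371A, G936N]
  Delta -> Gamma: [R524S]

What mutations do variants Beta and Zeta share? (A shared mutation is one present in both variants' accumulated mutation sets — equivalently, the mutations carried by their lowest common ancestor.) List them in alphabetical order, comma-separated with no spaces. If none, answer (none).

Accumulating mutations along path to Beta:
  At Delta: gained [] -> total []
  At Zeta: gained ['I590K'] -> total ['I590K']
  At Alpha: gained ['A999T', 'L917Y'] -> total ['A999T', 'I590K', 'L917Y']
  At Beta: gained ['L308C', 'N116T'] -> total ['A999T', 'I590K', 'L308C', 'L917Y', 'N116T']
Mutations(Beta) = ['A999T', 'I590K', 'L308C', 'L917Y', 'N116T']
Accumulating mutations along path to Zeta:
  At Delta: gained [] -> total []
  At Zeta: gained ['I590K'] -> total ['I590K']
Mutations(Zeta) = ['I590K']
Intersection: ['A999T', 'I590K', 'L308C', 'L917Y', 'N116T'] ∩ ['I590K'] = ['I590K']

Answer: I590K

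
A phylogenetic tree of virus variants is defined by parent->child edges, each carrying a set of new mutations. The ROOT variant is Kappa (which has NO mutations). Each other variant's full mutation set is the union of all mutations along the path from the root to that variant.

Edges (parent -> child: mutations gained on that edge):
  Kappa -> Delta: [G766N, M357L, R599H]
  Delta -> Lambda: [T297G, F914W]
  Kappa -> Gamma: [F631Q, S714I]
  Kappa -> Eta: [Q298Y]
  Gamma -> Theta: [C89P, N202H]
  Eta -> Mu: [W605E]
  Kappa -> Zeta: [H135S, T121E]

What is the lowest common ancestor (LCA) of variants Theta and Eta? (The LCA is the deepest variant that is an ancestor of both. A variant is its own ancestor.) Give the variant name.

Answer: Kappa

Derivation:
Path from root to Theta: Kappa -> Gamma -> Theta
  ancestors of Theta: {Kappa, Gamma, Theta}
Path from root to Eta: Kappa -> Eta
  ancestors of Eta: {Kappa, Eta}
Common ancestors: {Kappa}
Walk up from Eta: Eta (not in ancestors of Theta), Kappa (in ancestors of Theta)
Deepest common ancestor (LCA) = Kappa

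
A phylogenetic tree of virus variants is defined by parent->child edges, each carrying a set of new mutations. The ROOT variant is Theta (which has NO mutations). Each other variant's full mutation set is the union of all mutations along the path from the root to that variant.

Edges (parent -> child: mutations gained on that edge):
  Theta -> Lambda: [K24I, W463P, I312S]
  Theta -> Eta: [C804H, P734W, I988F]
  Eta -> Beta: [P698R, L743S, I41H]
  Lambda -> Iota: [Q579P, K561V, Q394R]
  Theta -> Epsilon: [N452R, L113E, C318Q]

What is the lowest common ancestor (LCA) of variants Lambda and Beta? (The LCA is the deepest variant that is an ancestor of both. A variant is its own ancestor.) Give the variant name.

Answer: Theta

Derivation:
Path from root to Lambda: Theta -> Lambda
  ancestors of Lambda: {Theta, Lambda}
Path from root to Beta: Theta -> Eta -> Beta
  ancestors of Beta: {Theta, Eta, Beta}
Common ancestors: {Theta}
Walk up from Beta: Beta (not in ancestors of Lambda), Eta (not in ancestors of Lambda), Theta (in ancestors of Lambda)
Deepest common ancestor (LCA) = Theta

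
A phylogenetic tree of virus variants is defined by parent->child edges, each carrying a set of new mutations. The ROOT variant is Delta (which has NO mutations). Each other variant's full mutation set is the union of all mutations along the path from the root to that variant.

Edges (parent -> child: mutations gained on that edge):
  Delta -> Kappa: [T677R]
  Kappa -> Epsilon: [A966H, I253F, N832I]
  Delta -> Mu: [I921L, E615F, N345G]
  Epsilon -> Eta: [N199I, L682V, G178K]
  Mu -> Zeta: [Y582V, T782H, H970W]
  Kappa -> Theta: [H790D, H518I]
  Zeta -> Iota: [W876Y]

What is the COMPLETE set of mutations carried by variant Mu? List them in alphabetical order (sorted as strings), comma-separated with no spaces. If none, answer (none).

Answer: E615F,I921L,N345G

Derivation:
At Delta: gained [] -> total []
At Mu: gained ['I921L', 'E615F', 'N345G'] -> total ['E615F', 'I921L', 'N345G']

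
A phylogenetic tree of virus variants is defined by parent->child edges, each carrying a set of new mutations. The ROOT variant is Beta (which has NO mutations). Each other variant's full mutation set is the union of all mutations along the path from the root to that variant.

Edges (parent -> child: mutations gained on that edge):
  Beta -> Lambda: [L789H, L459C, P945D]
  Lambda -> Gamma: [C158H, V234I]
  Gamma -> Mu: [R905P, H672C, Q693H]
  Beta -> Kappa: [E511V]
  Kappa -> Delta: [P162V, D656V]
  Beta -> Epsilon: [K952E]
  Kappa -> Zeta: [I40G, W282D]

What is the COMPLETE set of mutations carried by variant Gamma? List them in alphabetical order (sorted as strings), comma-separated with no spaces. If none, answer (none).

Answer: C158H,L459C,L789H,P945D,V234I

Derivation:
At Beta: gained [] -> total []
At Lambda: gained ['L789H', 'L459C', 'P945D'] -> total ['L459C', 'L789H', 'P945D']
At Gamma: gained ['C158H', 'V234I'] -> total ['C158H', 'L459C', 'L789H', 'P945D', 'V234I']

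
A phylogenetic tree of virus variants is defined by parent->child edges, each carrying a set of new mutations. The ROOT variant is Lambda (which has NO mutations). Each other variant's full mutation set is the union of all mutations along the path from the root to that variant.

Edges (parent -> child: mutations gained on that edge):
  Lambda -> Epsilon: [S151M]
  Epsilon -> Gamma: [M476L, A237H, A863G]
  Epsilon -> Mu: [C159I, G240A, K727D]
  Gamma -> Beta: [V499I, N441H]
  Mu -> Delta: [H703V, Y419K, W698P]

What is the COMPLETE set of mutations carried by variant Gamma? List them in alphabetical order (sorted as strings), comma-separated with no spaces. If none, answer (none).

Answer: A237H,A863G,M476L,S151M

Derivation:
At Lambda: gained [] -> total []
At Epsilon: gained ['S151M'] -> total ['S151M']
At Gamma: gained ['M476L', 'A237H', 'A863G'] -> total ['A237H', 'A863G', 'M476L', 'S151M']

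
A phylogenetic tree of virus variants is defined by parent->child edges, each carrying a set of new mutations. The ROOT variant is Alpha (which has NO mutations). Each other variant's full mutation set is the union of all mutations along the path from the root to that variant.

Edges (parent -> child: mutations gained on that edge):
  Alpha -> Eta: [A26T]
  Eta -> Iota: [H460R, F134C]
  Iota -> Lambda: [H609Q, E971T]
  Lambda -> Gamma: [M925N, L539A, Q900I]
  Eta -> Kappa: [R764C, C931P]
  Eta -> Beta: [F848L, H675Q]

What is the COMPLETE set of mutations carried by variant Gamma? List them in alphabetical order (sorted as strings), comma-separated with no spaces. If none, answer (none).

At Alpha: gained [] -> total []
At Eta: gained ['A26T'] -> total ['A26T']
At Iota: gained ['H460R', 'F134C'] -> total ['A26T', 'F134C', 'H460R']
At Lambda: gained ['H609Q', 'E971T'] -> total ['A26T', 'E971T', 'F134C', 'H460R', 'H609Q']
At Gamma: gained ['M925N', 'L539A', 'Q900I'] -> total ['A26T', 'E971T', 'F134C', 'H460R', 'H609Q', 'L539A', 'M925N', 'Q900I']

Answer: A26T,E971T,F134C,H460R,H609Q,L539A,M925N,Q900I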